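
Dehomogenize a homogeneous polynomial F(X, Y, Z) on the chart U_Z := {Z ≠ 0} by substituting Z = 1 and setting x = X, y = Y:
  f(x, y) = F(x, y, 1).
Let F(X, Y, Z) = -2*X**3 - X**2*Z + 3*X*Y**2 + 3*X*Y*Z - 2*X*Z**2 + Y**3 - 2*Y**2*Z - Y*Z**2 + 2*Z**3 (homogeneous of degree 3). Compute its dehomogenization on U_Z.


f(x, y) = -2*x**3 - x**2 + 3*x*y**2 + 3*x*y - 2*x + y**3 - 2*y**2 - y + 2

On U_Z we set Z = 1. Each monomial c·X^i·Y^j·Z^k in F becomes c·x^i·y^j·1^k = c·x^i·y^j.
Substituting Z = 1: F(X, Y, 1) = -2*x**3 - x**2 + 3*x*y**2 + 3*x*y - 2*x + y**3 - 2*y**2 - y + 2.
Note: deg(f) ≤ deg(F) = 3; strict inequality happens when F is divisible by Z (lost terms).


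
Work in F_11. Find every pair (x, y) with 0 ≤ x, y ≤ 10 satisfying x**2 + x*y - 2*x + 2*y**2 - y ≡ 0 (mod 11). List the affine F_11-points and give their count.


Affine F_11-points: {(0, 0), (0, 6), (2, 0), (2, 5), (4, 2), (6, 5), (6, 9), (7, 2), (7, 6), (9, 9)}; count = 10.

For each of the 121 pairs (x, y) ∈ F_11², evaluate f(x, y) mod 11. Record the zeros.
  x = 0: [0↦0, 1↦1, 2↦6, 3↦4, 4↦6, 5↦1, 6↦0, 7↦3, 8↦10, 9↦10, 10↦3]  zeros at y ∈ {0, 6}
  x = 1: [0↦10, 1↦1, 2↦7, 3↦6, 4↦9, 5↦5, 6↦5, 7↦9, 8↦6, 9↦7, 10↦1]  zeros at y ∈ ∅
  x = 2: [0↦0, 1↦3, 2↦10, 3↦10, 4↦3, 5↦0, 6↦1, 7↦6, 8↦4, 9↦6, 10↦1]  zeros at y ∈ {0, 5}
  x = 3: [0↦3, 1↦7, 2↦4, 3↦5, 4↦10, 5↦8, 6↦10, 7↦5, 8↦4, 9↦7, 10↦3]  zeros at y ∈ ∅
  x = 4: [0↦8, 1↦2, 2↦0, 3↦2, 4↦8, 5↦7, 6↦10, 7↦6, 8↦6, 9↦10, 10↦7]  zeros at y ∈ {2}
  x = 5: [0↦4, 1↦10, 2↦9, 3↦1, 4↦8, 5↦8, 6↦1, 7↦9, 8↦10, 9↦4, 10↦2]  zeros at y ∈ ∅
  x = 6: [0↦2, 1↦9, 2↦9, 3↦2, 4↦10, 5↦0, 6↦5, 7↦3, 8↦5, 9↦0, 10↦10]  zeros at y ∈ {5, 9}
  x = 7: [0↦2, 1↦10, 2↦0, 3↦5, 4↦3, 5↦5, 6↦0, 7↦10, 8↦2, 9↦9, 10↦9]  zeros at y ∈ {2, 6}
  x = 8: [0↦4, 1↦2, 2↦4, 3↦10, 4↦9, 5↦1, 6↦8, 7↦8, 8↦1, 9↦9, 10↦10]  zeros at y ∈ ∅
  x = 9: [0↦8, 1↦7, 2↦10, 3↦6, 4↦6, 5↦10, 6↦7, 7↦8, 8↦2, 9↦0, 10↦2]  zeros at y ∈ {9}
  x = 10: [0↦3, 1↦3, 2↦7, 3↦4, 4↦5, 5↦10, 6↦8, 7↦10, 8↦5, 9↦4, 10↦7]  zeros at y ∈ ∅
Collecting zeros: affine points = {(0, 0), (0, 6), (2, 0), (2, 5), (4, 2), (6, 5), (6, 9), (7, 2), (7, 6), (9, 9)}.
Total count |C(F_11)_aff| = 10.


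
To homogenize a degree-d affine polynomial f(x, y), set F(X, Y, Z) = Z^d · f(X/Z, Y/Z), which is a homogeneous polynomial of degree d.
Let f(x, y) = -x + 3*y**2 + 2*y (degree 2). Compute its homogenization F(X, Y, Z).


F(X, Y, Z) = -X*Z + 3*Y**2 + 2*Y*Z

deg(f) = 2.
Substitute x = X/Z, y = Y/Z into f, then multiply by Z^2.
  monomial -1·x^1·y^0 ↦ -1·X^1·Y^0·Z^1.
  monomial 3·x^0·y^2 ↦ 3·X^0·Y^2·Z^0.
  monomial 2·x^0·y^1 ↦ 2·X^0·Y^1·Z^1.
Collecting: F(X, Y, Z) = -X*Z + 3*Y**2 + 2*Y*Z.


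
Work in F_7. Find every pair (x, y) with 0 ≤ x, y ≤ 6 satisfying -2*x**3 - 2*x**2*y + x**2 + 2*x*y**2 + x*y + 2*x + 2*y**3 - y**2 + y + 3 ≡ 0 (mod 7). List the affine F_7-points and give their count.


Affine F_7-points: {(0, 4), (1, 1), (3, 2), (3, 3), (4, 1), (4, 5), (5, 1), (5, 6)}; count = 8.

For each of the 49 pairs (x, y) ∈ F_7², evaluate f(x, y) mod 7. Record the zeros.
  x = 0: [0↦3, 1↦5, 2↦3, 3↦2, 4↦0, 5↦2, 6↦6]  zeros at y ∈ {4}
  x = 1: [0↦4, 1↦0, 2↦3, 3↦4, 4↦1, 5↦6, 6↦3]  zeros at y ∈ {1}
  x = 2: [0↦2, 1↦2, 2↦6, 3↦5, 4↦4, 5↦1, 6↦1]  zeros at y ∈ ∅
  x = 3: [0↦6, 1↦6, 2↦0, 3↦0, 4↦4, 5↦3, 6↦2]  zeros at y ∈ {2, 3}
  x = 4: [0↦4, 1↦0, 2↦1, 3↦5, 4↦3, 5↦0, 6↦1]  zeros at y ∈ {1, 5}
  x = 5: [0↦5, 1↦0, 2↦4, 3↦1, 4↦3, 5↦1, 6↦0]  zeros at y ∈ {1, 6}
  x = 6: [0↦4, 1↦1, 2↦4, 3↦4, 4↦6, 5↦1, 6↦1]  zeros at y ∈ ∅
Collecting zeros: affine points = {(0, 4), (1, 1), (3, 2), (3, 3), (4, 1), (4, 5), (5, 1), (5, 6)}.
Total count |C(F_7)_aff| = 8.


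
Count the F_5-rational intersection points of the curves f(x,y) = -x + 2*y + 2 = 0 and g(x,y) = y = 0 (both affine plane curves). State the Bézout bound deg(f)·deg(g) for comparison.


Common zeros: {(2, 0)}; count = 1; Bézout bound = 1.

deg(f) = 1, deg(g) = 1, so Bézout bound = 1.
Scan x ∈ F_5. For each x, list the y ∈ F_5 with f(x, y) ≡ 0 and those with g(x, y) ≡ 0 (mod 5); the common zeros in that column are the intersection.
  x = 0: f ≡ 0 at y ∈ {4}; g ≡ 0 at y ∈ {0}; common: ∅.
  x = 1: f ≡ 0 at y ∈ {2}; g ≡ 0 at y ∈ {0}; common: ∅.
  x = 2: f ≡ 0 at y ∈ {0}; g ≡ 0 at y ∈ {0}; common: {0}.
  x = 3: f ≡ 0 at y ∈ {3}; g ≡ 0 at y ∈ {0}; common: ∅.
  x = 4: f ≡ 0 at y ∈ {1}; g ≡ 0 at y ∈ {0}; common: ∅.
Collecting: common zeros = {(2, 0)}, so the count is 1.
Comparison with the Bézout bound: 1 ≤ 1 = deg(f)·deg(g), as expected for curves with no common component (the bound is attained).


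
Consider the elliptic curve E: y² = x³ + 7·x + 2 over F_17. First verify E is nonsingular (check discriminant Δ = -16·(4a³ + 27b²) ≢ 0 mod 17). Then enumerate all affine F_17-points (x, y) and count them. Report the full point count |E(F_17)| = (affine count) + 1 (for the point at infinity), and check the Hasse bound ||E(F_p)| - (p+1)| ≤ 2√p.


Affine points = {(0, 6), (0, 11), (3, 4), (3, 13), (4, 3), (4, 14), (5, 3), (5, 14), (8, 3), (8, 14), (10, 1), (10, 16), (11, 4), (11, 13)}; affine count = 14; |E(F_17)| = 15.

Discriminant check: Δ ∝ 4a³ + 27b² = 4·7³ + 27·2² = 4·343 + 27·4 ≡ 1 (mod 17). Nonzero ⇒ E is nonsingular.
For each x ∈ F_17, compute rhs = x³ + 7·x + 2 mod 17, then count y ∈ F_17 with y² ≡ rhs.
  x = 0: rhs = 2, matching y values: 6, 11 (2 points).
  x = 1: rhs = 10, matching y values: none (0 points).
  x = 2: rhs = 7, matching y values: none (0 points).
  x = 3: rhs = 16, matching y values: 4, 13 (2 points).
  x = 4: rhs = 9, matching y values: 3, 14 (2 points).
  x = 5: rhs = 9, matching y values: 3, 14 (2 points).
  x = 6: rhs = 5, matching y values: none (0 points).
  x = 7: rhs = 3, matching y values: none (0 points).
  x = 8: rhs = 9, matching y values: 3, 14 (2 points).
  x = 9: rhs = 12, matching y values: none (0 points).
  x = 10: rhs = 1, matching y values: 1, 16 (2 points).
  x = 11: rhs = 16, matching y values: 4, 13 (2 points).
  x = 12: rhs = 12, matching y values: none (0 points).
  x = 13: rhs = 12, matching y values: none (0 points).
  x = 14: rhs = 5, matching y values: none (0 points).
  x = 15: rhs = 14, matching y values: none (0 points).
  x = 16: rhs = 11, matching y values: none (0 points).
Total affine count: 14.
Full point count |E(F_17)| = 14 + 1 = 15.
Hasse bound: |15 − (17+1)| = |-3| = 3 ≤ 2√17 ≈ 8.2462 ✓.


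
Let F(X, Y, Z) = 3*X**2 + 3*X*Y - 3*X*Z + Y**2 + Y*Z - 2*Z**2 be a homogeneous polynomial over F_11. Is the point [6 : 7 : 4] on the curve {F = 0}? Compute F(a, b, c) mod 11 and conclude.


F(6,7,4) ≡ 9 (mod 11); P is NOT on the curve.

Evaluate F(6, 7, 4) term-by-term (mod 11).
  3*X**2 ↦ 3·36·1·1 = 108
  3*X*Y ↦ 3·6·7·1 = 126
  -3*X*Z ↦ -3·6·1·4 = -72
  Y**2 ↦ 1·1·49·1 = 49
  Y*Z ↦ 1·1·7·4 = 28
  -2*Z**2 ↦ -2·1·1·16 = -32
Sum: F(6, 7, 4) = (108) + (126) + (-72) + (49) + (28) + (-32) = 207.
Reducing mod 11: 207 ≡ 9 (mod 11).
Since F(a, b, c) ≡ 9 ≠ 0 (mod 11), P does NOT lie on the curve.


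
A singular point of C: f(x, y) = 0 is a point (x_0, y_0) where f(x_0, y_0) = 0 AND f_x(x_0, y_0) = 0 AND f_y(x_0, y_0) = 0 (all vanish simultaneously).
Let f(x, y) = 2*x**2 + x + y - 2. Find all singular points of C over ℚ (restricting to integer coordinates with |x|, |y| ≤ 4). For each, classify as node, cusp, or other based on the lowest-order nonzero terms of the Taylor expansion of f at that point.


No singular points in the scanned grid; C is smooth there.

Compute partial derivatives:
  f_x = 4*x + 1.
  f_y = 1.
f_y = 1 is a nonzero constant, so f_y never vanishes: no point (x, y) can satisfy f = f_x = f_y = 0. In particular no (x, y) ∈ {−4, ..., 4}² is singular; the curve is smooth.


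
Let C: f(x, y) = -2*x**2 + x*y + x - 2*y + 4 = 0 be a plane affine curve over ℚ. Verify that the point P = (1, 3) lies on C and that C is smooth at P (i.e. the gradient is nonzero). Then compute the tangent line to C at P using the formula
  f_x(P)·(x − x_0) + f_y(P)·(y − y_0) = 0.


Tangent line at P: 3 - y = 0.

Step 1: f(1, 3) = 0, so P lies on C.
Step 2: partial derivatives
  f_x(x, y) = -4*x + y + 1, f_y(x, y) = x - 2.
  f_x(P) = 0, f_y(P) = -1 (gradient nonzero, so P is smooth).
Step 3: tangent line at P: 0·(x − 1) + -1·(y − 3) = 0.
Expanding: 3 - y = 0.


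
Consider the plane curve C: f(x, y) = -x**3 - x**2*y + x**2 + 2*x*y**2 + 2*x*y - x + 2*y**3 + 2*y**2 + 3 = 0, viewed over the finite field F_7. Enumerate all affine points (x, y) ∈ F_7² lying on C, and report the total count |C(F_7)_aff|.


Affine F_7-points: {(0, 1), (1, 5), (2, 3), (4, 0), (5, 6), (6, 6)}; count = 6.

For each of the 49 pairs (x, y) ∈ F_7², evaluate f(x, y) mod 7. Record the zeros.
  x = 0: [0↦3, 1↦0, 2↦6, 3↦5, 4↦2, 5↦2, 6↦3]  zeros at y ∈ {1}
  x = 1: [0↦2, 1↦2, 2↦1, 3↦4, 4↦2, 5↦0, 6↦3]  zeros at y ∈ {5}
  x = 2: [0↦4, 1↦5, 2↦2, 3↦0, 4↦4, 5↦5, 6↦1]  zeros at y ∈ {3}
  x = 3: [0↦3, 1↦3, 2↦3, 3↦1, 4↦2, 5↦4, 6↦5]  zeros at y ∈ ∅
  x = 4: [0↦0, 1↦4, 2↦5, 3↦1, 4↦4, 5↦5, 6↦2]  zeros at y ∈ {0}
  x = 5: [0↦3, 1↦2, 2↦2, 3↦1, 4↦4, 5↦2, 6↦0]  zeros at y ∈ {6}
  x = 6: [0↦6, 1↦5, 2↦2, 3↦2, 4↦3, 5↦3, 6↦0]  zeros at y ∈ {6}
Collecting zeros: affine points = {(0, 1), (1, 5), (2, 3), (4, 0), (5, 6), (6, 6)}.
Total count |C(F_7)_aff| = 6.


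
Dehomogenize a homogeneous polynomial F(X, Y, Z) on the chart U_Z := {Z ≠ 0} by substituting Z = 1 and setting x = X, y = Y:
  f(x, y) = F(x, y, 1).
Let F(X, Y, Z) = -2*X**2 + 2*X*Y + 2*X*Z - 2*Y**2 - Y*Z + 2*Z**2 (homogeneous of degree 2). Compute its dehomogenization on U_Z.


f(x, y) = -2*x**2 + 2*x*y + 2*x - 2*y**2 - y + 2

On U_Z we set Z = 1. Each monomial c·X^i·Y^j·Z^k in F becomes c·x^i·y^j·1^k = c·x^i·y^j.
Substituting Z = 1: F(X, Y, 1) = -2*x**2 + 2*x*y + 2*x - 2*y**2 - y + 2.
Note: deg(f) ≤ deg(F) = 2; strict inequality happens when F is divisible by Z (lost terms).


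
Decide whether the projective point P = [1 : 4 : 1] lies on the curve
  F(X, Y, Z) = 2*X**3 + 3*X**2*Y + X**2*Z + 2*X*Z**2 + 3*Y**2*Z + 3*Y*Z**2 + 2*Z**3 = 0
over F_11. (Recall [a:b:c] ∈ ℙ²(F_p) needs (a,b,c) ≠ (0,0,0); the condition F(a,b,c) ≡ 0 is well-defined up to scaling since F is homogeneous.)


F(1,4,1) ≡ 2 (mod 11); P is NOT on the curve.

Evaluate F(1, 4, 1) term-by-term (mod 11).
  2*X**3 ↦ 2·1·1·1 = 2
  3*X**2*Y ↦ 3·1·4·1 = 12
  X**2*Z ↦ 1·1·1·1 = 1
  2*X*Z**2 ↦ 2·1·1·1 = 2
  3*Y**2*Z ↦ 3·1·16·1 = 48
  3*Y*Z**2 ↦ 3·1·4·1 = 12
  2*Z**3 ↦ 2·1·1·1 = 2
Sum: F(1, 4, 1) = (2) + (12) + (1) + (2) + (48) + (12) + (2) = 79.
Reducing mod 11: 79 ≡ 2 (mod 11).
Since F(a, b, c) ≡ 2 ≠ 0 (mod 11), P does NOT lie on the curve.


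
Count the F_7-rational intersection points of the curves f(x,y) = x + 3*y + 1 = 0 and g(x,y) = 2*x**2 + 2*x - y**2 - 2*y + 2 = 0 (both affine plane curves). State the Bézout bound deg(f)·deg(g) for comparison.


Common zeros: ∅; count = 0; Bézout bound = 2.

deg(f) = 1, deg(g) = 2, so Bézout bound = 2.
Scan x ∈ F_7. For each x, list the y ∈ F_7 with f(x, y) ≡ 0 and those with g(x, y) ≡ 0 (mod 7); the common zeros in that column are the intersection.
  x = 0: f ≡ 0 at y ∈ {2}; g ≡ 0 at y ∈ ∅; common: ∅.
  x = 1: f ≡ 0 at y ∈ {4}; g ≡ 0 at y ∈ {6}; common: ∅.
  x = 2: f ≡ 0 at y ∈ {6}; g ≡ 0 at y ∈ {0, 5}; common: ∅.
  x = 3: f ≡ 0 at y ∈ {1}; g ≡ 0 at y ∈ ∅; common: ∅.
  x = 4: f ≡ 0 at y ∈ {3}; g ≡ 0 at y ∈ {0, 5}; common: ∅.
  x = 5: f ≡ 0 at y ∈ {5}; g ≡ 0 at y ∈ {6}; common: ∅.
  x = 6: f ≡ 0 at y ∈ {0}; g ≡ 0 at y ∈ ∅; common: ∅.
Collecting: common zeros = ∅, so the count is 0.
Comparison with the Bézout bound: 0 ≤ 2 = deg(f)·deg(g), as expected for curves with no common component (the affine F_7-count falls short of the bound because intersections may lie at infinity, over extension fields, or carry multiplicity).


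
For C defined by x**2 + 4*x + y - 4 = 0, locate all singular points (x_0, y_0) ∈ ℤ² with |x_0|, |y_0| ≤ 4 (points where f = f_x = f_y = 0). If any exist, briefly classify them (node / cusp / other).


No singular points in the scanned grid; C is smooth there.

Compute partial derivatives:
  f_x = 2*x + 4.
  f_y = 1.
f_y = 1 is a nonzero constant, so f_y never vanishes: no point (x, y) can satisfy f = f_x = f_y = 0. In particular no (x, y) ∈ {−4, ..., 4}² is singular; the curve is smooth.


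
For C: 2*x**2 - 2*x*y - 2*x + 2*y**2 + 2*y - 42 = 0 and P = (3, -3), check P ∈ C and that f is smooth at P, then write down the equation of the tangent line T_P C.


Tangent line at P: 16*x - 16*y - 96 = 0.

Step 1: f(3, -3) = 0, so P lies on C.
Step 2: partial derivatives
  f_x(x, y) = 4*x - 2*y - 2, f_y(x, y) = -2*x + 4*y + 2.
  f_x(P) = 16, f_y(P) = -16 (gradient nonzero, so P is smooth).
Step 3: tangent line at P: 16·(x − 3) + -16·(y − -3) = 0.
Expanding: 16*x - 16*y - 96 = 0.


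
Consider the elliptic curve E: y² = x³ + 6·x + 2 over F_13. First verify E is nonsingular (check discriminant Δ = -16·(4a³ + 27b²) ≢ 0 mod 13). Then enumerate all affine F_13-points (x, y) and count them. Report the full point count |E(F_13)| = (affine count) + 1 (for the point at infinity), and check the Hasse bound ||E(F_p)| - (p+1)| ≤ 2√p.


Affine points = {(1, 3), (1, 10), (2, 3), (2, 10), (4, 5), (4, 8), (5, 1), (5, 12), (7, 6), (7, 7), (8, 4), (8, 9), (10, 3), (10, 10)}; affine count = 14; |E(F_13)| = 15.

Discriminant check: Δ ∝ 4a³ + 27b² = 4·6³ + 27·2² = 4·216 + 27·4 ≡ 10 (mod 13). Nonzero ⇒ E is nonsingular.
For each x ∈ F_13, compute rhs = x³ + 6·x + 2 mod 13, then count y ∈ F_13 with y² ≡ rhs.
  x = 0: rhs = 2, matching y values: none (0 points).
  x = 1: rhs = 9, matching y values: 3, 10 (2 points).
  x = 2: rhs = 9, matching y values: 3, 10 (2 points).
  x = 3: rhs = 8, matching y values: none (0 points).
  x = 4: rhs = 12, matching y values: 5, 8 (2 points).
  x = 5: rhs = 1, matching y values: 1, 12 (2 points).
  x = 6: rhs = 7, matching y values: none (0 points).
  x = 7: rhs = 10, matching y values: 6, 7 (2 points).
  x = 8: rhs = 3, matching y values: 4, 9 (2 points).
  x = 9: rhs = 5, matching y values: none (0 points).
  x = 10: rhs = 9, matching y values: 3, 10 (2 points).
  x = 11: rhs = 8, matching y values: none (0 points).
  x = 12: rhs = 8, matching y values: none (0 points).
Total affine count: 14.
Full point count |E(F_13)| = 14 + 1 = 15.
Hasse bound: |15 − (13+1)| = |1| = 1 ≤ 2√13 ≈ 7.2111 ✓.


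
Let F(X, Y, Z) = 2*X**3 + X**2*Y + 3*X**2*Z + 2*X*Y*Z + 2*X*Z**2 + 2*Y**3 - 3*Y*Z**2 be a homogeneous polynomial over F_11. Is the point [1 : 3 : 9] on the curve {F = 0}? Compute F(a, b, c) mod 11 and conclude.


F(1,3,9) ≡ 2 (mod 11); P is NOT on the curve.

Evaluate F(1, 3, 9) term-by-term (mod 11).
  2*X**3 ↦ 2·1·1·1 = 2
  X**2*Y ↦ 1·1·3·1 = 3
  3*X**2*Z ↦ 3·1·1·9 = 27
  2*X*Y*Z ↦ 2·1·3·9 = 54
  2*X*Z**2 ↦ 2·1·1·81 = 162
  2*Y**3 ↦ 2·1·27·1 = 54
  -3*Y*Z**2 ↦ -3·1·3·81 = -729
Sum: F(1, 3, 9) = (2) + (3) + (27) + (54) + (162) + (54) + (-729) = -427.
Reducing mod 11: -427 ≡ 2 (mod 11).
Since F(a, b, c) ≡ 2 ≠ 0 (mod 11), P does NOT lie on the curve.


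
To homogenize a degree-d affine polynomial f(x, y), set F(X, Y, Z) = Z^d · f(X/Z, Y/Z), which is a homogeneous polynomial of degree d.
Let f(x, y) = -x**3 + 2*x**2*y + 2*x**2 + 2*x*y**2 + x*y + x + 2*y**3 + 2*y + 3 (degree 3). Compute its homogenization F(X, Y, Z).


F(X, Y, Z) = -X**3 + 2*X**2*Y + 2*X**2*Z + 2*X*Y**2 + X*Y*Z + X*Z**2 + 2*Y**3 + 2*Y*Z**2 + 3*Z**3

deg(f) = 3.
Substitute x = X/Z, y = Y/Z into f, then multiply by Z^3.
  monomial -1·x^3·y^0 ↦ -1·X^3·Y^0·Z^0.
  monomial 2·x^2·y^1 ↦ 2·X^2·Y^1·Z^0.
  monomial 2·x^2·y^0 ↦ 2·X^2·Y^0·Z^1.
  monomial 2·x^1·y^2 ↦ 2·X^1·Y^2·Z^0.
  monomial 1·x^1·y^1 ↦ 1·X^1·Y^1·Z^1.
  monomial 1·x^1·y^0 ↦ 1·X^1·Y^0·Z^2.
  monomial 2·x^0·y^3 ↦ 2·X^0·Y^3·Z^0.
  monomial 2·x^0·y^1 ↦ 2·X^0·Y^1·Z^2.
  monomial 3·x^0·y^0 ↦ 3·X^0·Y^0·Z^3.
Collecting: F(X, Y, Z) = -X**3 + 2*X**2*Y + 2*X**2*Z + 2*X*Y**2 + X*Y*Z + X*Z**2 + 2*Y**3 + 2*Y*Z**2 + 3*Z**3.


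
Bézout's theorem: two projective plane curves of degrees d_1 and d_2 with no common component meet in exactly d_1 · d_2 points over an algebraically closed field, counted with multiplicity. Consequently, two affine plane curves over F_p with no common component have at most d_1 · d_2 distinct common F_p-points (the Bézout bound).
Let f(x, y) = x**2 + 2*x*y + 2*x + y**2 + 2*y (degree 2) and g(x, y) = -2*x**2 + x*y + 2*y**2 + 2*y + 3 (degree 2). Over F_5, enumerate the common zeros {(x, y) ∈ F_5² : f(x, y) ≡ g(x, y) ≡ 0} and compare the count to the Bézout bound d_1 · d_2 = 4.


Common zeros: {(1, 2), (1, 4), (2, 3), (3, 0)}; count = 4; Bézout bound = 4.

deg(f) = 2, deg(g) = 2, so Bézout bound = 4.
Scan x ∈ F_5. For each x, list the y ∈ F_5 with f(x, y) ≡ 0 and those with g(x, y) ≡ 0 (mod 5); the common zeros in that column are the intersection.
  x = 0: f ≡ 0 at y ∈ {0, 3}; g ≡ 0 at y ∈ {2}; common: ∅.
  x = 1: f ≡ 0 at y ∈ {2, 4}; g ≡ 0 at y ∈ {2, 4}; common: {2, 4}.
  x = 2: f ≡ 0 at y ∈ {1, 3}; g ≡ 0 at y ∈ {0, 3}; common: {3}.
  x = 3: f ≡ 0 at y ∈ {0, 2}; g ≡ 0 at y ∈ {0}; common: {0}.
  x = 4: f ≡ 0 at y ∈ {1, 4}; g ≡ 0 at y ∈ ∅; common: ∅.
Collecting: common zeros = {(1, 2), (1, 4), (2, 3), (3, 0)}, so the count is 4.
Comparison with the Bézout bound: 4 ≤ 4 = deg(f)·deg(g), as expected for curves with no common component (the bound is attained).


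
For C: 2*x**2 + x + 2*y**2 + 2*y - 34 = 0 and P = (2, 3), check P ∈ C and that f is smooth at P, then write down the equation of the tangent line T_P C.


Tangent line at P: 9*x + 14*y - 60 = 0.

Step 1: f(2, 3) = 0, so P lies on C.
Step 2: partial derivatives
  f_x(x, y) = 4*x + 1, f_y(x, y) = 4*y + 2.
  f_x(P) = 9, f_y(P) = 14 (gradient nonzero, so P is smooth).
Step 3: tangent line at P: 9·(x − 2) + 14·(y − 3) = 0.
Expanding: 9*x + 14*y - 60 = 0.


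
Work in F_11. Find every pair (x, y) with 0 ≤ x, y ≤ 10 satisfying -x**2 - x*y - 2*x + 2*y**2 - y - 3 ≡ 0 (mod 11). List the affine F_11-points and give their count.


Affine F_11-points: {(0, 7), (0, 10), (2, 0), (2, 7), (7, 0), (7, 4), (9, 1), (9, 4), (10, 1), (10, 10)}; count = 10.

For each of the 121 pairs (x, y) ∈ F_11², evaluate f(x, y) mod 11. Record the zeros.
  x = 0: [0↦8, 1↦9, 2↦3, 3↦1, 4↦3, 5↦9, 6↦8, 7↦0, 8↦7, 9↦7, 10↦0]  zeros at y ∈ {7, 10}
  x = 1: [0↦5, 1↦5, 2↦9, 3↦6, 4↦7, 5↦1, 6↦10, 7↦1, 8↦7, 9↦6, 10↦9]  zeros at y ∈ ∅
  x = 2: [0↦0, 1↦10, 2↦2, 3↦9, 4↦9, 5↦2, 6↦10, 7↦0, 8↦5, 9↦3, 10↦5]  zeros at y ∈ {0, 7}
  x = 3: [0↦4, 1↦2, 2↦4, 3↦10, 4↦9, 5↦1, 6↦8, 7↦8, 8↦1, 9↦9, 10↦10]  zeros at y ∈ ∅
  x = 4: [0↦6, 1↦3, 2↦4, 3↦9, 4↦7, 5↦9, 6↦4, 7↦3, 8↦6, 9↦2, 10↦2]  zeros at y ∈ ∅
  x = 5: [0↦6, 1↦2, 2↦2, 3↦6, 4↦3, 5↦4, 6↦9, 7↦7, 8↦9, 9↦4, 10↦3]  zeros at y ∈ ∅
  x = 6: [0↦4, 1↦10, 2↦9, 3↦1, 4↦8, 5↦8, 6↦1, 7↦9, 8↦10, 9↦4, 10↦2]  zeros at y ∈ ∅
  x = 7: [0↦0, 1↦5, 2↦3, 3↦5, 4↦0, 5↦10, 6↦2, 7↦9, 8↦9, 9↦2, 10↦10]  zeros at y ∈ {0, 4}
  x = 8: [0↦5, 1↦9, 2↦6, 3↦7, 4↦1, 5↦10, 6↦1, 7↦7, 8↦6, 9↦9, 10↦5]  zeros at y ∈ ∅
  x = 9: [0↦8, 1↦0, 2↦7, 3↦7, 4↦0, 5↦8, 6↦9, 7↦3, 8↦1, 9↦3, 10↦9]  zeros at y ∈ {1, 4}
  x = 10: [0↦9, 1↦0, 2↦6, 3↦5, 4↦8, 5↦4, 6↦4, 7↦8, 8↦5, 9↦6, 10↦0]  zeros at y ∈ {1, 10}
Collecting zeros: affine points = {(0, 7), (0, 10), (2, 0), (2, 7), (7, 0), (7, 4), (9, 1), (9, 4), (10, 1), (10, 10)}.
Total count |C(F_11)_aff| = 10.


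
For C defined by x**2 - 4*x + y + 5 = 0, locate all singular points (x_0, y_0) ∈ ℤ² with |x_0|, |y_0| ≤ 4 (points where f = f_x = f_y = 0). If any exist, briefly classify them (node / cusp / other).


No singular points in the scanned grid; C is smooth there.

Compute partial derivatives:
  f_x = 2*x - 4.
  f_y = 1.
f_y = 1 is a nonzero constant, so f_y never vanishes: no point (x, y) can satisfy f = f_x = f_y = 0. In particular no (x, y) ∈ {−4, ..., 4}² is singular; the curve is smooth.


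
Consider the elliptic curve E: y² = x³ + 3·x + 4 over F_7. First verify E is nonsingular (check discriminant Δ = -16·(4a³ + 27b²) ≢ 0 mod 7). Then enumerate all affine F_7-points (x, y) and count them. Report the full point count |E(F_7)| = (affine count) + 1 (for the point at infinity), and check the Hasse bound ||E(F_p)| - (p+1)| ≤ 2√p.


Affine points = {(0, 2), (0, 5), (1, 1), (1, 6), (2, 2), (2, 5), (5, 2), (5, 5), (6, 0)}; affine count = 9; |E(F_7)| = 10.

Discriminant check: Δ ∝ 4a³ + 27b² = 4·3³ + 27·4² = 4·27 + 27·16 ≡ 1 (mod 7). Nonzero ⇒ E is nonsingular.
For each x ∈ F_7, compute rhs = x³ + 3·x + 4 mod 7, then count y ∈ F_7 with y² ≡ rhs.
  x = 0: rhs = 4, matching y values: 2, 5 (2 points).
  x = 1: rhs = 1, matching y values: 1, 6 (2 points).
  x = 2: rhs = 4, matching y values: 2, 5 (2 points).
  x = 3: rhs = 5, matching y values: none (0 points).
  x = 4: rhs = 3, matching y values: none (0 points).
  x = 5: rhs = 4, matching y values: 2, 5 (2 points).
  x = 6: rhs = 0, matching y values: 0 (1 points).
Total affine count: 9.
Full point count |E(F_7)| = 9 + 1 = 10.
Hasse bound: |10 − (7+1)| = |2| = 2 ≤ 2√7 ≈ 5.2915 ✓.


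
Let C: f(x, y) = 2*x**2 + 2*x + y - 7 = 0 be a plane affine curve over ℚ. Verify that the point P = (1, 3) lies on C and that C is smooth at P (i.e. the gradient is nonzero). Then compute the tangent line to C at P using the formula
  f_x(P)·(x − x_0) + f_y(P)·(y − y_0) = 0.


Tangent line at P: 6*x + y - 9 = 0.

Step 1: f(1, 3) = 0, so P lies on C.
Step 2: partial derivatives
  f_x(x, y) = 4*x + 2, f_y(x, y) = 1.
  f_x(P) = 6, f_y(P) = 1 (gradient nonzero, so P is smooth).
Step 3: tangent line at P: 6·(x − 1) + 1·(y − 3) = 0.
Expanding: 6*x + y - 9 = 0.


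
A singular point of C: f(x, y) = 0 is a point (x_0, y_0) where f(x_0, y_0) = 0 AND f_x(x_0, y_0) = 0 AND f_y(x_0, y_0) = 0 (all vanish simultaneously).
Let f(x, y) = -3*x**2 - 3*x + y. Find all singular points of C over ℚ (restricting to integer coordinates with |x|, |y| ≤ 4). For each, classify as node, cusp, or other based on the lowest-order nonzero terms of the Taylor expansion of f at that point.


No singular points in the scanned grid; C is smooth there.

Compute partial derivatives:
  f_x = -6*x - 3.
  f_y = 1.
f_y = 1 is a nonzero constant, so f_y never vanishes: no point (x, y) can satisfy f = f_x = f_y = 0. In particular no (x, y) ∈ {−4, ..., 4}² is singular; the curve is smooth.


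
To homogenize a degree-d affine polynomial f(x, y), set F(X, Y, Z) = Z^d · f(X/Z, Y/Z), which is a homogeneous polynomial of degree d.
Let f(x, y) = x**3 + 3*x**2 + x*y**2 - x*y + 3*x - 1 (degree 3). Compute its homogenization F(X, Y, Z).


F(X, Y, Z) = X**3 + 3*X**2*Z + X*Y**2 - X*Y*Z + 3*X*Z**2 - Z**3

deg(f) = 3.
Substitute x = X/Z, y = Y/Z into f, then multiply by Z^3.
  monomial 1·x^3·y^0 ↦ 1·X^3·Y^0·Z^0.
  monomial 3·x^2·y^0 ↦ 3·X^2·Y^0·Z^1.
  monomial 1·x^1·y^2 ↦ 1·X^1·Y^2·Z^0.
  monomial -1·x^1·y^1 ↦ -1·X^1·Y^1·Z^1.
  monomial 3·x^1·y^0 ↦ 3·X^1·Y^0·Z^2.
  monomial -1·x^0·y^0 ↦ -1·X^0·Y^0·Z^3.
Collecting: F(X, Y, Z) = X**3 + 3*X**2*Z + X*Y**2 - X*Y*Z + 3*X*Z**2 - Z**3.


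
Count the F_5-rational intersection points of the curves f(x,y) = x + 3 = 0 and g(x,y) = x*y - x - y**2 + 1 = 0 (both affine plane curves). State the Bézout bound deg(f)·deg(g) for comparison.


Common zeros: {(2, 1)}; count = 1; Bézout bound = 2.

deg(f) = 1, deg(g) = 2, so Bézout bound = 2.
Scan x ∈ F_5. For each x, list the y ∈ F_5 with f(x, y) ≡ 0 and those with g(x, y) ≡ 0 (mod 5); the common zeros in that column are the intersection.
  x = 0: f ≡ 0 at y ∈ ∅; g ≡ 0 at y ∈ {1, 4}; common: ∅.
  x = 1: f ≡ 0 at y ∈ ∅; g ≡ 0 at y ∈ {0, 1}; common: ∅.
  x = 2: f ≡ 0 at y ∈ {0, 1, 2, 3, 4}; g ≡ 0 at y ∈ {1}; common: {1}.
  x = 3: f ≡ 0 at y ∈ ∅; g ≡ 0 at y ∈ {1, 2}; common: ∅.
  x = 4: f ≡ 0 at y ∈ ∅; g ≡ 0 at y ∈ {1, 3}; common: ∅.
Collecting: common zeros = {(2, 1)}, so the count is 1.
Comparison with the Bézout bound: 1 ≤ 2 = deg(f)·deg(g), as expected for curves with no common component (the affine F_5-count falls short of the bound because intersections may lie at infinity, over extension fields, or carry multiplicity).


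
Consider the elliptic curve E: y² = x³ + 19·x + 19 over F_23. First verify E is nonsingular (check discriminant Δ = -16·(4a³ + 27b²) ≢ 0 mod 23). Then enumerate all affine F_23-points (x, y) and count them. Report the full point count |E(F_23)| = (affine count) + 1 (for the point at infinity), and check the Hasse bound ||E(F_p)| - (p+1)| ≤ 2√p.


Affine points = {(1, 4), (1, 19), (5, 3), (5, 20), (6, 2), (6, 21), (7, 9), (7, 14), (8, 4), (8, 19), (10, 6), (10, 17), (11, 8), (11, 15), (13, 5), (13, 18), (14, 4), (14, 19), (16, 7), (16, 16), (18, 11), (18, 12), (20, 2), (20, 21)}; affine count = 24; |E(F_23)| = 25.

Discriminant check: Δ ∝ 4a³ + 27b² = 4·19³ + 27·19² = 4·6859 + 27·361 ≡ 15 (mod 23). Nonzero ⇒ E is nonsingular.
For each x ∈ F_23, compute rhs = x³ + 19·x + 19 mod 23, then count y ∈ F_23 with y² ≡ rhs.
  x = 0: rhs = 19, matching y values: none (0 points).
  x = 1: rhs = 16, matching y values: 4, 19 (2 points).
  x = 2: rhs = 19, matching y values: none (0 points).
  x = 3: rhs = 11, matching y values: none (0 points).
  x = 4: rhs = 21, matching y values: none (0 points).
  x = 5: rhs = 9, matching y values: 3, 20 (2 points).
  x = 6: rhs = 4, matching y values: 2, 21 (2 points).
  x = 7: rhs = 12, matching y values: 9, 14 (2 points).
  x = 8: rhs = 16, matching y values: 4, 19 (2 points).
  x = 9: rhs = 22, matching y values: none (0 points).
  x = 10: rhs = 13, matching y values: 6, 17 (2 points).
  x = 11: rhs = 18, matching y values: 8, 15 (2 points).
  x = 12: rhs = 20, matching y values: none (0 points).
  x = 13: rhs = 2, matching y values: 5, 18 (2 points).
  x = 14: rhs = 16, matching y values: 4, 19 (2 points).
  x = 15: rhs = 22, matching y values: none (0 points).
  x = 16: rhs = 3, matching y values: 7, 16 (2 points).
  x = 17: rhs = 11, matching y values: none (0 points).
  x = 18: rhs = 6, matching y values: 11, 12 (2 points).
  x = 19: rhs = 17, matching y values: none (0 points).
  x = 20: rhs = 4, matching y values: 2, 21 (2 points).
  x = 21: rhs = 19, matching y values: none (0 points).
  x = 22: rhs = 22, matching y values: none (0 points).
Total affine count: 24.
Full point count |E(F_23)| = 24 + 1 = 25.
Hasse bound: |25 − (23+1)| = |1| = 1 ≤ 2√23 ≈ 9.5917 ✓.


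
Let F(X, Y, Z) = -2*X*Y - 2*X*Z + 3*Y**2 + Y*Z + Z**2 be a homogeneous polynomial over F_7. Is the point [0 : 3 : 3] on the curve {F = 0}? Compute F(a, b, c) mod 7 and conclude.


F(0,3,3) ≡ 3 (mod 7); P is NOT on the curve.

Evaluate F(0, 3, 3) term-by-term (mod 7).
  -2*X*Y ↦ -2·0·3·1 = 0
  -2*X*Z ↦ -2·0·1·3 = 0
  3*Y**2 ↦ 3·1·9·1 = 27
  Y*Z ↦ 1·1·3·3 = 9
  Z**2 ↦ 1·1·1·9 = 9
Sum: F(0, 3, 3) = (0) + (0) + (27) + (9) + (9) = 45.
Reducing mod 7: 45 ≡ 3 (mod 7).
Since F(a, b, c) ≡ 3 ≠ 0 (mod 7), P does NOT lie on the curve.


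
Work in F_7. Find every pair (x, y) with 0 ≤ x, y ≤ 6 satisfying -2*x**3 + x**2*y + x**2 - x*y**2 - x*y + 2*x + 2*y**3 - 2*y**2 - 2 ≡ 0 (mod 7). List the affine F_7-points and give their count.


Affine F_7-points: {(2, 3), (3, 3), (4, 1), (4, 3), (4, 6), (5, 0), (5, 2), (5, 5), (6, 4)}; count = 9.

For each of the 49 pairs (x, y) ∈ F_7², evaluate f(x, y) mod 7. Record the zeros.
  x = 0: [0↦5, 1↦5, 2↦6, 3↦6, 4↦3, 5↦2, 6↦1]  zeros at y ∈ ∅
  x = 1: [0↦6, 1↦5, 2↦3, 3↦5, 4↦2, 5↦6, 6↦1]  zeros at y ∈ ∅
  x = 2: [0↦4, 1↦4, 2↦1, 3↦0, 4↦6, 5↦3, 6↦3]  zeros at y ∈ {3}
  x = 3: [0↦1, 1↦4, 2↦2, 3↦0, 4↦3, 5↦2, 6↦2]  zeros at y ∈ {3}
  x = 4: [0↦6, 1↦0, 2↦1, 3↦0, 4↦2, 5↦5, 6↦0]  zeros at y ∈ {1, 3, 6}
  x = 5: [0↦0, 1↦1, 2↦0, 3↦2, 4↦5, 5↦0, 6↦6]  zeros at y ∈ {0, 2, 5}
  x = 6: [0↦6, 1↦2, 2↦1, 3↦1, 4↦0, 5↦3, 6↦1]  zeros at y ∈ {4}
Collecting zeros: affine points = {(2, 3), (3, 3), (4, 1), (4, 3), (4, 6), (5, 0), (5, 2), (5, 5), (6, 4)}.
Total count |C(F_7)_aff| = 9.


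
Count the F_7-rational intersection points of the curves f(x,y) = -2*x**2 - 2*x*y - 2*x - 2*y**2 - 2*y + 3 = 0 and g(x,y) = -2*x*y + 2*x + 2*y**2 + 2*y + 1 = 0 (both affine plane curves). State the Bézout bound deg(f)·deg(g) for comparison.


Common zeros: {(1, 4), (3, 0)}; count = 2; Bézout bound = 4.

deg(f) = 2, deg(g) = 2, so Bézout bound = 4.
Scan x ∈ F_7. For each x, list the y ∈ F_7 with f(x, y) ≡ 0 and those with g(x, y) ≡ 0 (mod 7); the common zeros in that column are the intersection.
  x = 0: f ≡ 0 at y ∈ {3}; g ≡ 0 at y ∈ ∅; common: ∅.
  x = 1: f ≡ 0 at y ∈ {1, 4}; g ≡ 0 at y ∈ {3, 4}; common: {4}.
  x = 2: f ≡ 0 at y ∈ ∅; g ≡ 0 at y ∈ ∅; common: ∅.
  x = 3: f ≡ 0 at y ∈ {0, 3}; g ≡ 0 at y ∈ {0, 2}; common: {0}.
  x = 4: f ≡ 0 at y ∈ {1}; g ≡ 0 at y ∈ ∅; common: ∅.
  x = 5: f ≡ 0 at y ∈ ∅; g ≡ 0 at y ∈ {5, 6}; common: ∅.
  x = 6: f ≡ 0 at y ∈ ∅; g ≡ 0 at y ∈ ∅; common: ∅.
Collecting: common zeros = {(1, 4), (3, 0)}, so the count is 2.
Comparison with the Bézout bound: 2 ≤ 4 = deg(f)·deg(g), as expected for curves with no common component (the affine F_7-count falls short of the bound because intersections may lie at infinity, over extension fields, or carry multiplicity).


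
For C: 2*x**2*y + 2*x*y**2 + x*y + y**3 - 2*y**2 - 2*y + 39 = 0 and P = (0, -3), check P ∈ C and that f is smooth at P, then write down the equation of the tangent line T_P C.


Tangent line at P: 15*x + 37*y + 111 = 0.

Step 1: f(0, -3) = 0, so P lies on C.
Step 2: partial derivatives
  f_x(x, y) = 4*x*y + 2*y**2 + y, f_y(x, y) = 2*x**2 + 4*x*y + x + 3*y**2 - 4*y - 2.
  f_x(P) = 15, f_y(P) = 37 (gradient nonzero, so P is smooth).
Step 3: tangent line at P: 15·(x − 0) + 37·(y − -3) = 0.
Expanding: 15*x + 37*y + 111 = 0.


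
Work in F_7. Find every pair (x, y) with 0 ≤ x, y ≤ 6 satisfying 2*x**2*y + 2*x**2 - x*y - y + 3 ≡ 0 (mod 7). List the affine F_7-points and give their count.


Affine F_7-points: {(0, 3), (2, 2), (3, 0), (3, 1), (3, 2), (3, 3), (3, 4), (3, 5), (3, 6), (4, 0), (5, 5), (6, 1)}; count = 12.

For each of the 49 pairs (x, y) ∈ F_7², evaluate f(x, y) mod 7. Record the zeros.
  x = 0: [0↦3, 1↦2, 2↦1, 3↦0, 4↦6, 5↦5, 6↦4]  zeros at y ∈ {3}
  x = 1: [0↦5, 1↦5, 2↦5, 3↦5, 4↦5, 5↦5, 6↦5]  zeros at y ∈ ∅
  x = 2: [0↦4, 1↦2, 2↦0, 3↦5, 4↦3, 5↦1, 6↦6]  zeros at y ∈ {2}
  x = 3: [0↦0, 1↦0, 2↦0, 3↦0, 4↦0, 5↦0, 6↦0]  zeros at y ∈ {0, 1, 2, 3, 4, 5, 6}
  x = 4: [0↦0, 1↦6, 2↦5, 3↦4, 4↦3, 5↦2, 6↦1]  zeros at y ∈ {0}
  x = 5: [0↦4, 1↦6, 2↦1, 3↦3, 4↦5, 5↦0, 6↦2]  zeros at y ∈ {5}
  x = 6: [0↦5, 1↦0, 2↦2, 3↦4, 4↦6, 5↦1, 6↦3]  zeros at y ∈ {1}
Collecting zeros: affine points = {(0, 3), (2, 2), (3, 0), (3, 1), (3, 2), (3, 3), (3, 4), (3, 5), (3, 6), (4, 0), (5, 5), (6, 1)}.
Total count |C(F_7)_aff| = 12.


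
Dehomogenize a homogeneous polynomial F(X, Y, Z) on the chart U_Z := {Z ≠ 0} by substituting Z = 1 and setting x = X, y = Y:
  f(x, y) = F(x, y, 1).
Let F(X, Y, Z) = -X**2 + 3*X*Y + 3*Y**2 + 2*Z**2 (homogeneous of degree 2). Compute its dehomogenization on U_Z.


f(x, y) = -x**2 + 3*x*y + 3*y**2 + 2

On U_Z we set Z = 1. Each monomial c·X^i·Y^j·Z^k in F becomes c·x^i·y^j·1^k = c·x^i·y^j.
Substituting Z = 1: F(X, Y, 1) = -x**2 + 3*x*y + 3*y**2 + 2.
Note: deg(f) ≤ deg(F) = 2; strict inequality happens when F is divisible by Z (lost terms).


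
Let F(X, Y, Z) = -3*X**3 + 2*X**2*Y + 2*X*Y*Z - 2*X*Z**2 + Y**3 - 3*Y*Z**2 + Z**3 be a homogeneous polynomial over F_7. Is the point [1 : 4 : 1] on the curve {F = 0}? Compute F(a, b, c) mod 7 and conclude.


F(1,4,1) ≡ 1 (mod 7); P is NOT on the curve.

Evaluate F(1, 4, 1) term-by-term (mod 7).
  -3*X**3 ↦ -3·1·1·1 = -3
  2*X**2*Y ↦ 2·1·4·1 = 8
  2*X*Y*Z ↦ 2·1·4·1 = 8
  -2*X*Z**2 ↦ -2·1·1·1 = -2
  Y**3 ↦ 1·1·64·1 = 64
  -3*Y*Z**2 ↦ -3·1·4·1 = -12
  Z**3 ↦ 1·1·1·1 = 1
Sum: F(1, 4, 1) = (-3) + (8) + (8) + (-2) + (64) + (-12) + (1) = 64.
Reducing mod 7: 64 ≡ 1 (mod 7).
Since F(a, b, c) ≡ 1 ≠ 0 (mod 7), P does NOT lie on the curve.


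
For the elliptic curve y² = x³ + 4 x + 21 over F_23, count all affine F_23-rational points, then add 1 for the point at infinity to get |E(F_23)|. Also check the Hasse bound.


Affine points = {(1, 7), (1, 16), (4, 3), (4, 20), (6, 10), (6, 13), (7, 1), (7, 22), (8, 6), (8, 17), (9, 2), (9, 21), (10, 7), (10, 16), (11, 4), (11, 19), (12, 7), (12, 16), (13, 4), (13, 19), (15, 11), (15, 12), (16, 8), (16, 15), (22, 4), (22, 19)}; affine count = 26; |E(F_23)| = 27.

Discriminant check: Δ ∝ 4a³ + 27b² = 4·4³ + 27·21² = 4·64 + 27·441 ≡ 19 (mod 23). Nonzero ⇒ E is nonsingular.
For each x ∈ F_23, compute rhs = x³ + 4·x + 21 mod 23, then count y ∈ F_23 with y² ≡ rhs.
  x = 0: rhs = 21, matching y values: none (0 points).
  x = 1: rhs = 3, matching y values: 7, 16 (2 points).
  x = 2: rhs = 14, matching y values: none (0 points).
  x = 3: rhs = 14, matching y values: none (0 points).
  x = 4: rhs = 9, matching y values: 3, 20 (2 points).
  x = 5: rhs = 5, matching y values: none (0 points).
  x = 6: rhs = 8, matching y values: 10, 13 (2 points).
  x = 7: rhs = 1, matching y values: 1, 22 (2 points).
  x = 8: rhs = 13, matching y values: 6, 17 (2 points).
  x = 9: rhs = 4, matching y values: 2, 21 (2 points).
  x = 10: rhs = 3, matching y values: 7, 16 (2 points).
  x = 11: rhs = 16, matching y values: 4, 19 (2 points).
  x = 12: rhs = 3, matching y values: 7, 16 (2 points).
  x = 13: rhs = 16, matching y values: 4, 19 (2 points).
  x = 14: rhs = 15, matching y values: none (0 points).
  x = 15: rhs = 6, matching y values: 11, 12 (2 points).
  x = 16: rhs = 18, matching y values: 8, 15 (2 points).
  x = 17: rhs = 11, matching y values: none (0 points).
  x = 18: rhs = 14, matching y values: none (0 points).
  x = 19: rhs = 10, matching y values: none (0 points).
  x = 20: rhs = 5, matching y values: none (0 points).
  x = 21: rhs = 5, matching y values: none (0 points).
  x = 22: rhs = 16, matching y values: 4, 19 (2 points).
Total affine count: 26.
Full point count |E(F_23)| = 26 + 1 = 27.
Hasse bound: |27 − (23+1)| = |3| = 3 ≤ 2√23 ≈ 9.5917 ✓.


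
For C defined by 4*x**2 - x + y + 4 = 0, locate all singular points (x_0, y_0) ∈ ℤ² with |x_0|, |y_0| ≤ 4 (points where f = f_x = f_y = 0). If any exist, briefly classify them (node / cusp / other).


No singular points in the scanned grid; C is smooth there.

Compute partial derivatives:
  f_x = 8*x - 1.
  f_y = 1.
f_y = 1 is a nonzero constant, so f_y never vanishes: no point (x, y) can satisfy f = f_x = f_y = 0. In particular no (x, y) ∈ {−4, ..., 4}² is singular; the curve is smooth.


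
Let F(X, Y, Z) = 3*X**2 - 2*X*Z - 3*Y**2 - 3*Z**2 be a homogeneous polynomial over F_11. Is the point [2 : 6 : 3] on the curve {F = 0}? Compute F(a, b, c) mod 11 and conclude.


F(2,6,3) ≡ 8 (mod 11); P is NOT on the curve.

Evaluate F(2, 6, 3) term-by-term (mod 11).
  3*X**2 ↦ 3·4·1·1 = 12
  -2*X*Z ↦ -2·2·1·3 = -12
  -3*Y**2 ↦ -3·1·36·1 = -108
  -3*Z**2 ↦ -3·1·1·9 = -27
Sum: F(2, 6, 3) = (12) + (-12) + (-108) + (-27) = -135.
Reducing mod 11: -135 ≡ 8 (mod 11).
Since F(a, b, c) ≡ 8 ≠ 0 (mod 11), P does NOT lie on the curve.


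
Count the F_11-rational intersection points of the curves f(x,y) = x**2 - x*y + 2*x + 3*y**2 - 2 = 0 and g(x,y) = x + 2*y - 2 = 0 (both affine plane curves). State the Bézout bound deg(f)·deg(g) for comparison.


Common zeros: ∅; count = 0; Bézout bound = 2.

deg(f) = 2, deg(g) = 1, so Bézout bound = 2.
Scan x ∈ F_11. For each x, list the y ∈ F_11 with f(x, y) ≡ 0 and those with g(x, y) ≡ 0 (mod 11); the common zeros in that column are the intersection.
  x = 0: f ≡ 0 at y ∈ ∅; g ≡ 0 at y ∈ {1}; common: ∅.
  x = 1: f ≡ 0 at y ∈ {2}; g ≡ 0 at y ∈ {6}; common: ∅.
  x = 2: f ≡ 0 at y ∈ {9, 10}; g ≡ 0 at y ∈ {0}; common: ∅.
  x = 3: f ≡ 0 at y ∈ ∅; g ≡ 0 at y ∈ {5}; common: ∅.
  x = 4: f ≡ 0 at y ∈ {0, 5}; g ≡ 0 at y ∈ {10}; common: ∅.
  x = 5: f ≡ 0 at y ∈ {0, 9}; g ≡ 0 at y ∈ {4}; common: ∅.
  x = 6: f ≡ 0 at y ∈ {3, 10}; g ≡ 0 at y ∈ {9}; common: ∅.
  x = 7: f ≡ 0 at y ∈ ∅; g ≡ 0 at y ∈ {3}; common: ∅.
  x = 8: f ≡ 0 at y ∈ ∅; g ≡ 0 at y ∈ {8}; common: ∅.
  x = 9: f ≡ 0 at y ∈ ∅; g ≡ 0 at y ∈ {2}; common: ∅.
  x = 10: f ≡ 0 at y ∈ {2, 5}; g ≡ 0 at y ∈ {7}; common: ∅.
Collecting: common zeros = ∅, so the count is 0.
Comparison with the Bézout bound: 0 ≤ 2 = deg(f)·deg(g), as expected for curves with no common component (the affine F_11-count falls short of the bound because intersections may lie at infinity, over extension fields, or carry multiplicity).


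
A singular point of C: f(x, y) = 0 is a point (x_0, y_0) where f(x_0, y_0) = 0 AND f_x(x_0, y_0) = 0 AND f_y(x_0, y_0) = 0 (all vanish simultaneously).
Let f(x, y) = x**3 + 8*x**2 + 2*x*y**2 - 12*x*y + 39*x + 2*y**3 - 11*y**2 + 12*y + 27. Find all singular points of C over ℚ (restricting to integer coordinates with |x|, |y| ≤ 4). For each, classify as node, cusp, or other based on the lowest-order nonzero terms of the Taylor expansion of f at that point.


Singular points: {(-3, 3)}; classification: node.

Compute partial derivatives:
  f_x = 3*x**2 + 16*x + 2*y**2 - 12*y + 39.
  f_y = 4*x*y - 12*x + 6*y**2 - 22*y + 12.
Scan x_0 ∈ {−4, ..., 4}. For each x_0, f_y(x_0, y) is a polynomial in y; find its integer roots y ∈ {−4, ..., 4}, then test f_x and f at those candidates.
  x = -4: f_y(-4, y) = 6*y**2 - 38*y + 60; vanishes at y ∈ {3}. (-4, 3): f_x = 5 ≠ 0.
  x = -3: f_y(-3, y) = 6*y**2 - 34*y + 48; vanishes at y ∈ {3}. (-3, 3): f_x = 0, f = 0 — SINGULAR.
  x = -2: f_y(-2, y) = 6*y**2 - 30*y + 36; vanishes at y ∈ {2, 3}. (-2, 2): f_x = 3 ≠ 0; (-2, 3): f_x = 1 ≠ 0.
  x = -1: f_y(-1, y) = 6*y**2 - 26*y + 24; vanishes at y ∈ {3}. (-1, 3): f_x = 8 ≠ 0.
  x = 0: f_y(0, y) = 6*y**2 - 22*y + 12; vanishes at y ∈ {3}. (0, 3): f_x = 21 ≠ 0.
  x = 1: f_y(1, y) = 6*y**2 - 18*y; vanishes at y ∈ {0, 3}. (1, 0): f_x = 58 ≠ 0; (1, 3): f_x = 40 ≠ 0.
  x = 2: f_y(2, y) = 6*y**2 - 14*y - 12; vanishes at y ∈ {3}. (2, 3): f_x = 65 ≠ 0.
  x = 3: f_y(3, y) = 6*y**2 - 10*y - 24; vanishes at y ∈ {3}. (3, 3): f_x = 96 ≠ 0.
  x = 4: f_y(4, y) = 6*y**2 - 6*y - 36; vanishes at y ∈ {-2, 3}. (4, -2): f_x = 183 ≠ 0; (4, 3): f_x = 133 ≠ 0.
Only singular point on the grid: (-3, 3).
Classify: substitute x = -3 + u, y = 3 + v and expand: f = u**3 - u**2 + 2*u*v**2 + 2*v**3 + v**2.
No constant or linear terms (consistent with a singular point). Quadratic part: -u**2 + v**2. Cubic part: u**3 + 2*u*v**2 + 2*v**3.
The quadratic part v**2 - u**2 = (v − u)(v + u) splits into two distinct linear factors, so there are two distinct tangent lines y − 3 = ±(x − -3) — this is a node (ordinary double point).
Classification: node.


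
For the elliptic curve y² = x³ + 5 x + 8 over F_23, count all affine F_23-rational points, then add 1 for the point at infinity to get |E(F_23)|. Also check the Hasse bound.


Affine points = {(0, 10), (0, 13), (2, 7), (2, 16), (3, 2), (3, 21), (4, 0), (6, 1), (6, 22), (7, 8), (7, 15), (8, 10), (8, 13), (9, 0), (10, 0), (12, 5), (12, 18), (13, 4), (13, 19), (14, 4), (14, 19), (15, 10), (15, 13), (19, 4), (19, 19), (20, 9), (20, 14), (21, 6), (21, 17), (22, 5), (22, 18)}; affine count = 31; |E(F_23)| = 32.

Discriminant check: Δ ∝ 4a³ + 27b² = 4·5³ + 27·8² = 4·125 + 27·64 ≡ 20 (mod 23). Nonzero ⇒ E is nonsingular.
For each x ∈ F_23, compute rhs = x³ + 5·x + 8 mod 23, then count y ∈ F_23 with y² ≡ rhs.
  x = 0: rhs = 8, matching y values: 10, 13 (2 points).
  x = 1: rhs = 14, matching y values: none (0 points).
  x = 2: rhs = 3, matching y values: 7, 16 (2 points).
  x = 3: rhs = 4, matching y values: 2, 21 (2 points).
  x = 4: rhs = 0, matching y values: 0 (1 points).
  x = 5: rhs = 20, matching y values: none (0 points).
  x = 6: rhs = 1, matching y values: 1, 22 (2 points).
  x = 7: rhs = 18, matching y values: 8, 15 (2 points).
  x = 8: rhs = 8, matching y values: 10, 13 (2 points).
  x = 9: rhs = 0, matching y values: 0 (1 points).
  x = 10: rhs = 0, matching y values: 0 (1 points).
  x = 11: rhs = 14, matching y values: none (0 points).
  x = 12: rhs = 2, matching y values: 5, 18 (2 points).
  x = 13: rhs = 16, matching y values: 4, 19 (2 points).
  x = 14: rhs = 16, matching y values: 4, 19 (2 points).
  x = 15: rhs = 8, matching y values: 10, 13 (2 points).
  x = 16: rhs = 21, matching y values: none (0 points).
  x = 17: rhs = 15, matching y values: none (0 points).
  x = 18: rhs = 19, matching y values: none (0 points).
  x = 19: rhs = 16, matching y values: 4, 19 (2 points).
  x = 20: rhs = 12, matching y values: 9, 14 (2 points).
  x = 21: rhs = 13, matching y values: 6, 17 (2 points).
  x = 22: rhs = 2, matching y values: 5, 18 (2 points).
Total affine count: 31.
Full point count |E(F_23)| = 31 + 1 = 32.
Hasse bound: |32 − (23+1)| = |8| = 8 ≤ 2√23 ≈ 9.5917 ✓.
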